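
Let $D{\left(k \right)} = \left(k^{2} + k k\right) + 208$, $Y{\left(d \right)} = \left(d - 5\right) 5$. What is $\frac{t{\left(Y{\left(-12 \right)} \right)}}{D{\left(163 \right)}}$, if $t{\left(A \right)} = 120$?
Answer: $\frac{20}{8891} \approx 0.0022495$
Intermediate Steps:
$Y{\left(d \right)} = -25 + 5 d$ ($Y{\left(d \right)} = \left(-5 + d\right) 5 = -25 + 5 d$)
$D{\left(k \right)} = 208 + 2 k^{2}$ ($D{\left(k \right)} = \left(k^{2} + k^{2}\right) + 208 = 2 k^{2} + 208 = 208 + 2 k^{2}$)
$\frac{t{\left(Y{\left(-12 \right)} \right)}}{D{\left(163 \right)}} = \frac{120}{208 + 2 \cdot 163^{2}} = \frac{120}{208 + 2 \cdot 26569} = \frac{120}{208 + 53138} = \frac{120}{53346} = 120 \cdot \frac{1}{53346} = \frac{20}{8891}$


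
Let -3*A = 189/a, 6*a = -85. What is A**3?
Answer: 54010152/614125 ≈ 87.947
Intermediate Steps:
a = -85/6 (a = (1/6)*(-85) = -85/6 ≈ -14.167)
A = 378/85 (A = -63/(-85/6) = -63*(-6)/85 = -1/3*(-1134/85) = 378/85 ≈ 4.4471)
A**3 = (378/85)**3 = 54010152/614125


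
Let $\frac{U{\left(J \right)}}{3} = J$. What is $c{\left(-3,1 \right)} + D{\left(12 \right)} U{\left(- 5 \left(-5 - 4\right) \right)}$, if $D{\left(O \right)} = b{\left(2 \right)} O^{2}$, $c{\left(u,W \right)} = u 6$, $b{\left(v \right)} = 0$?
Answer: $-18$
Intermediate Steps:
$U{\left(J \right)} = 3 J$
$c{\left(u,W \right)} = 6 u$
$D{\left(O \right)} = 0$ ($D{\left(O \right)} = 0 O^{2} = 0$)
$c{\left(-3,1 \right)} + D{\left(12 \right)} U{\left(- 5 \left(-5 - 4\right) \right)} = 6 \left(-3\right) + 0 \cdot 3 \left(- 5 \left(-5 - 4\right)\right) = -18 + 0 \cdot 3 \left(\left(-5\right) \left(-9\right)\right) = -18 + 0 \cdot 3 \cdot 45 = -18 + 0 \cdot 135 = -18 + 0 = -18$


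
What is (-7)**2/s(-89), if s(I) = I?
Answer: -49/89 ≈ -0.55056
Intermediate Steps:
(-7)**2/s(-89) = (-7)**2/(-89) = 49*(-1/89) = -49/89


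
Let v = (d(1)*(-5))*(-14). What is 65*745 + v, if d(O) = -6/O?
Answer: 48005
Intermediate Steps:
v = -420 (v = (-6/1*(-5))*(-14) = (-6*1*(-5))*(-14) = -6*(-5)*(-14) = 30*(-14) = -420)
65*745 + v = 65*745 - 420 = 48425 - 420 = 48005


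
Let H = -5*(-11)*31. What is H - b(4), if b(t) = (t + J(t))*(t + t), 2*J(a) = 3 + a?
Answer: 1645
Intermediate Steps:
J(a) = 3/2 + a/2 (J(a) = (3 + a)/2 = 3/2 + a/2)
b(t) = 2*t*(3/2 + 3*t/2) (b(t) = (t + (3/2 + t/2))*(t + t) = (3/2 + 3*t/2)*(2*t) = 2*t*(3/2 + 3*t/2))
H = 1705 (H = 55*31 = 1705)
H - b(4) = 1705 - 3*4*(1 + 4) = 1705 - 3*4*5 = 1705 - 1*60 = 1705 - 60 = 1645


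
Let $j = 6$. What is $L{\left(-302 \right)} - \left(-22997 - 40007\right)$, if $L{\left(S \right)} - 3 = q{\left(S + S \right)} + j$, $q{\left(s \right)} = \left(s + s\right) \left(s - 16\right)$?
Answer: $811973$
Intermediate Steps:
$q{\left(s \right)} = 2 s \left(-16 + s\right)$
$L{\left(S \right)} = 9 + 4 S \left(-16 + 2 S\right)$ ($L{\left(S \right)} = 3 + \left(2 \left(S + S\right) \left(-16 + \left(S + S\right)\right) + 6\right) = 3 + \left(2 \cdot 2 S \left(-16 + 2 S\right) + 6\right) = 3 + \left(4 S \left(-16 + 2 S\right) + 6\right) = 3 + \left(6 + 4 S \left(-16 + 2 S\right)\right) = 9 + 4 S \left(-16 + 2 S\right)$)
$L{\left(-302 \right)} - \left(-22997 - 40007\right) = \left(9 + 8 \left(-302\right) \left(-8 - 302\right)\right) - \left(-22997 - 40007\right) = \left(9 + 8 \left(-302\right) \left(-310\right)\right) - \left(-22997 - 40007\right) = \left(9 + 748960\right) - -63004 = 748969 + 63004 = 811973$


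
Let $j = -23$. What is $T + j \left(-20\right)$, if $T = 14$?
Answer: $474$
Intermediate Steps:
$T + j \left(-20\right) = 14 - -460 = 14 + 460 = 474$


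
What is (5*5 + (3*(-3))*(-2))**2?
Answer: 1849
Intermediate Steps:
(5*5 + (3*(-3))*(-2))**2 = (25 - 9*(-2))**2 = (25 + 18)**2 = 43**2 = 1849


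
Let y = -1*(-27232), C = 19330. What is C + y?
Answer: 46562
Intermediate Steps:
y = 27232
C + y = 19330 + 27232 = 46562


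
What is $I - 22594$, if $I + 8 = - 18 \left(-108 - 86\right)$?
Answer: $-19110$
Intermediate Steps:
$I = 3484$ ($I = -8 - 18 \left(-108 - 86\right) = -8 - -3492 = -8 + 3492 = 3484$)
$I - 22594 = 3484 - 22594 = -19110$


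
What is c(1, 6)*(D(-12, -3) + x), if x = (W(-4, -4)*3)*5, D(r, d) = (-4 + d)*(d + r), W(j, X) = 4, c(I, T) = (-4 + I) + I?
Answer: -330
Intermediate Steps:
c(I, T) = -4 + 2*I
x = 60 (x = (4*3)*5 = 12*5 = 60)
c(1, 6)*(D(-12, -3) + x) = (-4 + 2*1)*(((-3)**2 - 4*(-3) - 4*(-12) - 3*(-12)) + 60) = (-4 + 2)*((9 + 12 + 48 + 36) + 60) = -2*(105 + 60) = -2*165 = -330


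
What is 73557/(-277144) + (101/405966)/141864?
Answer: -529536477453503/1995158291897232 ≈ -0.26541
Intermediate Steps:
73557/(-277144) + (101/405966)/141864 = 73557*(-1/277144) + (101*(1/405966))*(1/141864) = -73557/277144 + (101/405966)*(1/141864) = -73557/277144 + 101/57591960624 = -529536477453503/1995158291897232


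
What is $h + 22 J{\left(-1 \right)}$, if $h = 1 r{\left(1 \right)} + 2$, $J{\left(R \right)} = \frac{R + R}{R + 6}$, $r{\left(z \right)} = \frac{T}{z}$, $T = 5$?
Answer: $- \frac{9}{5} \approx -1.8$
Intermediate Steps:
$r{\left(z \right)} = \frac{5}{z}$
$J{\left(R \right)} = \frac{2 R}{6 + R}$
$h = 7$ ($h = 1 \cdot \frac{5}{1} + 2 = 1 \cdot 5 \cdot 1 + 2 = 1 \cdot 5 + 2 = 5 + 2 = 7$)
$h + 22 J{\left(-1 \right)} = 7 + 22 \cdot 2 \left(-1\right) \frac{1}{6 - 1} = 7 + 22 \cdot 2 \left(-1\right) \frac{1}{5} = 7 + 22 \left(- \frac{2}{5}\right) = 7 - \frac{44}{5} = - \frac{9}{5}$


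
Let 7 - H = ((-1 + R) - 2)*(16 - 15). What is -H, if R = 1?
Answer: -9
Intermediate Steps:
H = 9 (H = 7 - ((-1 + 1) - 2)*(16 - 15) = 7 - (0 - 2) = 7 - (-2) = 7 - 1*(-2) = 7 + 2 = 9)
-H = -1*9 = -9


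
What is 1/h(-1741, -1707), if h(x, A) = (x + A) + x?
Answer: -1/5189 ≈ -0.00019272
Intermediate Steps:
h(x, A) = A + 2*x (h(x, A) = (A + x) + x = A + 2*x)
1/h(-1741, -1707) = 1/(-1707 + 2*(-1741)) = 1/(-1707 - 3482) = 1/(-5189) = -1/5189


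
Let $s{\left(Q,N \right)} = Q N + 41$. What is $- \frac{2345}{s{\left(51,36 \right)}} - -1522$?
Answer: $\frac{2854449}{1877} \approx 1520.8$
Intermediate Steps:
$s{\left(Q,N \right)} = 41 + N Q$ ($s{\left(Q,N \right)} = N Q + 41 = 41 + N Q$)
$- \frac{2345}{s{\left(51,36 \right)}} - -1522 = - \frac{2345}{41 + 36 \cdot 51} - -1522 = - \frac{2345}{41 + 1836} + 1522 = - \frac{2345}{1877} + 1522 = \frac{2854449}{1877}$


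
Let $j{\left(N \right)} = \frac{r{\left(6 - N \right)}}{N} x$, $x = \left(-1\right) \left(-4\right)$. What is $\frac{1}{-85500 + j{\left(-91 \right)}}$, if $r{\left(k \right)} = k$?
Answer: $- \frac{91}{7780888} \approx -1.1695 \cdot 10^{-5}$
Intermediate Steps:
$x = 4$
$j{\left(N \right)} = \frac{4 \left(6 - N\right)}{N}$ ($j{\left(N \right)} = \frac{6 - N}{N} 4 = \frac{4 \left(6 - N\right)}{N}$)
$\frac{1}{-85500 + j{\left(-91 \right)}} = \frac{1}{-85500 - \left(4 - \frac{24}{-91}\right)} = \frac{1}{-85500 + \left(-4 + 24 \left(- \frac{1}{91}\right)\right)} = \frac{1}{-85500 - \frac{388}{91}} = \frac{1}{- \frac{7780888}{91}} = - \frac{91}{7780888}$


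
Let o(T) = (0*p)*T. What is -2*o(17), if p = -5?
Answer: 0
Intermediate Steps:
o(T) = 0 (o(T) = (0*(-5))*T = 0*T = 0)
-2*o(17) = -2*0 = 0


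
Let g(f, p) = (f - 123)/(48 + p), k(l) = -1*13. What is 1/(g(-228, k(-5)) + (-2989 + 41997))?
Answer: 35/1364929 ≈ 2.5642e-5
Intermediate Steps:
k(l) = -13
g(f, p) = (-123 + f)/(48 + p)
1/(g(-228, k(-5)) + (-2989 + 41997)) = 1/((-123 - 228)/(48 - 13) + (-2989 + 41997)) = 1/(-351/35 + 39008) = 1/(1364929/35) = 35/1364929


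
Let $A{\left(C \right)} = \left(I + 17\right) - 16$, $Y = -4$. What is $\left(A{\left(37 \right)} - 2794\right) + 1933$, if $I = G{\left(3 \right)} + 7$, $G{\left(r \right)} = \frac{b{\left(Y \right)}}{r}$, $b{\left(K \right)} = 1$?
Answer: $- \frac{2558}{3} \approx -852.67$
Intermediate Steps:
$G{\left(r \right)} = \frac{1}{r}$ ($G{\left(r \right)} = 1 \frac{1}{r} = \frac{1}{r}$)
$I = \frac{22}{3}$ ($I = \frac{1}{3} + 7 = \frac{22}{3} \approx 7.3333$)
$A{\left(C \right)} = \frac{25}{3}$ ($A{\left(C \right)} = \left(\frac{22}{3} + 17\right) - 16 = \frac{73}{3} - 16 = \frac{25}{3}$)
$\left(A{\left(37 \right)} - 2794\right) + 1933 = \left(\frac{25}{3} - 2794\right) + 1933 = - \frac{8357}{3} + 1933 = - \frac{2558}{3}$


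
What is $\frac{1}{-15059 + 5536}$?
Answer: $- \frac{1}{9523} \approx -0.00010501$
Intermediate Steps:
$\frac{1}{-15059 + 5536} = \frac{1}{-9523} = - \frac{1}{9523}$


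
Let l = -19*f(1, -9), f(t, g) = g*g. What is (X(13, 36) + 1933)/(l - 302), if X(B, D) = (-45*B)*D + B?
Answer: 19114/1841 ≈ 10.382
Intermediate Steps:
f(t, g) = g²
X(B, D) = B - 45*B*D (X(B, D) = -45*B*D + B = B - 45*B*D)
l = -1539 (l = -19*(-9)² = -19*81 = -1539)
(X(13, 36) + 1933)/(l - 302) = (13*(1 - 45*36) + 1933)/(-1539 - 302) = (13*(1 - 1620) + 1933)/(-1841) = (13*(-1619) + 1933)*(-1/1841) = (-21047 + 1933)*(-1/1841) = -19114*(-1/1841) = 19114/1841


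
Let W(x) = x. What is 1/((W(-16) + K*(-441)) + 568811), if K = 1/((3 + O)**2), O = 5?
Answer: 64/36402439 ≈ 1.7581e-6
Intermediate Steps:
K = 1/64 (K = 1/((3 + 5)**2) = 1/(8**2) = 1/64 ≈ 0.015625)
1/((W(-16) + K*(-441)) + 568811) = 1/((-16 + (1/64)*(-441)) + 568811) = 1/((-16 - 441/64) + 568811) = 1/(-1465/64 + 568811) = 1/(36402439/64) = 64/36402439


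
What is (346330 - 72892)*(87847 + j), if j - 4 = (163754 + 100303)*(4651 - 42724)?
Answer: -2748969095817780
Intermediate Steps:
j = -10053442157 (j = 4 + (163754 + 100303)*(4651 - 42724) = 4 + 264057*(-38073) = 4 - 10053442161 = -10053442157)
(346330 - 72892)*(87847 + j) = (346330 - 72892)*(87847 - 10053442157) = 273438*(-10053354310) = -2748969095817780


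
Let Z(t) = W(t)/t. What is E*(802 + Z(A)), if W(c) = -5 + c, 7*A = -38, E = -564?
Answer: -8614818/19 ≈ -4.5341e+5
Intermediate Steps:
A = -38/7 (A = (⅐)*(-38) = -38/7 ≈ -5.4286)
Z(t) = (-5 + t)/t
E*(802 + Z(A)) = -564*(802 + (-5 - 38/7)/(-38/7)) = -564*(802 - 7/38*(-73/7)) = -564*(802 + 73/38) = -564*30549/38 = -8614818/19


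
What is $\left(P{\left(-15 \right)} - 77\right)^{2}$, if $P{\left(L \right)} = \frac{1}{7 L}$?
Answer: $\frac{65383396}{11025} \approx 5930.5$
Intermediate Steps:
$P{\left(L \right)} = \frac{1}{7 L}$
$\left(P{\left(-15 \right)} - 77\right)^{2} = \left(\frac{1}{7 \left(-15\right)} - 77\right)^{2} = \left(\frac{1}{7} \left(- \frac{1}{15}\right) - 77\right)^{2} = \left(- \frac{1}{105} - 77\right)^{2} = \left(- \frac{8086}{105}\right)^{2} = \frac{65383396}{11025}$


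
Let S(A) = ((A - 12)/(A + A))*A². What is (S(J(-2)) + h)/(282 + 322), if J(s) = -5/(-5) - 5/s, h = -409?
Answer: -3391/4832 ≈ -0.70178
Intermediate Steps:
J(s) = 1 - 5/s (J(s) = -5*(-⅕) - 5/s = 1 - 5/s)
S(A) = A*(-12 + A)/2 (S(A) = ((-12 + A)/((2*A)))*A² = ((-12 + A)*(1/(2*A)))*A² = ((-12 + A)/(2*A))*A² = A*(-12 + A)/2)
(S(J(-2)) + h)/(282 + 322) = (((-5 - 2)/(-2))*(-12 + (-5 - 2)/(-2))/2 - 409)/(282 + 322) = ((-½*(-7))*(-12 - ½*(-7))/2 - 409)/604 = ((½)*(7/2)*(-12 + 7/2) - 409)*(1/604) = ((½)*(7/2)*(-17/2) - 409)*(1/604) = (-119/8 - 409)*(1/604) = -3391/8*1/604 = -3391/4832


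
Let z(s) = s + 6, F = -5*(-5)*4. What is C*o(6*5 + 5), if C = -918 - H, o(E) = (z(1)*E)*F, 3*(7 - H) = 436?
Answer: -57305500/3 ≈ -1.9102e+7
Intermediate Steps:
H = -415/3 (H = 7 - 1/3*436 = 7 - 436/3 = -415/3 ≈ -138.33)
F = 100 (F = 25*4 = 100)
z(s) = 6 + s
o(E) = 700*E (o(E) = ((6 + 1)*E)*100 = (7*E)*100 = 700*E)
C = -2339/3 (C = -918 - 1*(-415/3) = -918 + 415/3 = -2339/3 ≈ -779.67)
C*o(6*5 + 5) = -1637300*(6*5 + 5)/3 = -1637300*(30 + 5)/3 = -1637300*35/3 = -2339/3*24500 = -57305500/3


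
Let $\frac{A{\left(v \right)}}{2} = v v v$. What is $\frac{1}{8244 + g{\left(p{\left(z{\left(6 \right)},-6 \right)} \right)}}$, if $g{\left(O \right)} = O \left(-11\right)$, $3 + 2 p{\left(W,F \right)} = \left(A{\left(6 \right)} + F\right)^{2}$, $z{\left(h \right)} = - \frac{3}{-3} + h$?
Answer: $- \frac{2}{1979715} \approx -1.0102 \cdot 10^{-6}$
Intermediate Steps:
$A{\left(v \right)} = 2 v^{3}$ ($A{\left(v \right)} = 2 v v v = 2 v^{2} v = 2 v^{3}$)
$z{\left(h \right)} = 1 + h$ ($z{\left(h \right)} = \left(-3\right) \left(- \frac{1}{3}\right) + h = 1 + h$)
$p{\left(W,F \right)} = - \frac{3}{2} + \frac{\left(432 + F\right)^{2}}{2}$ ($p{\left(W,F \right)} = - \frac{3}{2} + \frac{\left(2 \cdot 6^{3} + F\right)^{2}}{2} = - \frac{3}{2} + \frac{\left(2 \cdot 216 + F\right)^{2}}{2} = - \frac{3}{2} + \frac{\left(432 + F\right)^{2}}{2}$)
$g{\left(O \right)} = - 11 O$
$\frac{1}{8244 + g{\left(p{\left(z{\left(6 \right)},-6 \right)} \right)}} = \frac{1}{8244 - 11 \left(- \frac{3}{2} + \frac{\left(432 - 6\right)^{2}}{2}\right)} = \frac{1}{8244 - 11 \left(- \frac{3}{2} + \frac{426^{2}}{2}\right)} = \frac{1}{8244 - 11 \left(- \frac{3}{2} + \frac{1}{2} \cdot 181476\right)} = \frac{1}{8244 - 11 \left(- \frac{3}{2} + 90738\right)} = \frac{1}{8244 - \frac{1996203}{2}} = \frac{1}{- \frac{1979715}{2}} = - \frac{2}{1979715}$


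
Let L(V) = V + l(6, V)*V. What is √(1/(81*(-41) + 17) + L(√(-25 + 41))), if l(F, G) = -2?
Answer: I*√10917242/1652 ≈ 2.0001*I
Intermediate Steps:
L(V) = -V (L(V) = V - 2*V = -V)
√(1/(81*(-41) + 17) + L(√(-25 + 41))) = √(1/(81*(-41) + 17) - √(-25 + 41)) = √(1/(-3321 + 17) - √16) = √(1/(-3304) - 1*4) = √(-1/3304 - 4) = √(-13217/3304) = I*√10917242/1652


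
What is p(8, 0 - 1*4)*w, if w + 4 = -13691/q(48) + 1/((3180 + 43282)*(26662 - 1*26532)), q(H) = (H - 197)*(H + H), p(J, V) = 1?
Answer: -65723399299/21599254560 ≈ -3.0429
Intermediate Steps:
q(H) = 2*H*(-197 + H) (q(H) = (-197 + H)*(2*H) = 2*H*(-197 + H))
w = -65723399299/21599254560 (w = -4 + (-13691*1/(96*(-197 + 48)) + 1/((3180 + 43282)*(26662 - 1*26532))) = -4 + (-13691/(2*48*(-149)) + 1/(46462*(26662 - 26532))) = -4 + (-13691/(-14304) + (1/46462)/130) = -4 + (-13691*(-1/14304) + (1/46462)*(1/130)) = -4 + (13691/14304 + 1/6040060) = -4 + 20673618941/21599254560 = -65723399299/21599254560 ≈ -3.0429)
p(8, 0 - 1*4)*w = 1*(-65723399299/21599254560) = -65723399299/21599254560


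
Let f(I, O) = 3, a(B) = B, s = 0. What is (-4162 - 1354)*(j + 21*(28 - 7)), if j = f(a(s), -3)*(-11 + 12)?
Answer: -2449104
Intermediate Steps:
j = 3 (j = 3*(-11 + 12) = 3*1 = 3)
(-4162 - 1354)*(j + 21*(28 - 7)) = (-4162 - 1354)*(3 + 21*(28 - 7)) = -5516*(3 + 21*21) = -5516*(3 + 441) = -5516*444 = -2449104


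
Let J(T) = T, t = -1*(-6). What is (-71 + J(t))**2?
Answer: 4225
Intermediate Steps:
t = 6
(-71 + J(t))**2 = (-71 + 6)**2 = (-65)**2 = 4225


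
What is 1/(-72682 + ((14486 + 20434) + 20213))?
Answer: -1/17549 ≈ -5.6983e-5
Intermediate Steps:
1/(-72682 + ((14486 + 20434) + 20213)) = 1/(-72682 + (34920 + 20213)) = 1/(-72682 + 55133) = 1/(-17549) = -1/17549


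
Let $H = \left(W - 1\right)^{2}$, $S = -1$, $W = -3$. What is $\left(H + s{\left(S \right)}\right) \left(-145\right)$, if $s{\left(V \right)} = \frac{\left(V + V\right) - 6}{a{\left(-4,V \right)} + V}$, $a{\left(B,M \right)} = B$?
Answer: $-2552$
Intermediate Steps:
$s{\left(V \right)} = \frac{-6 + 2 V}{-4 + V}$ ($s{\left(V \right)} = \frac{\left(V + V\right) - 6}{-4 + V} = \frac{2 V - 6}{-4 + V} = \frac{-6 + 2 V}{-4 + V}$)
$H = 16$ ($H = \left(-3 - 1\right)^{2} = \left(-4\right)^{2} = 16$)
$\left(H + s{\left(S \right)}\right) \left(-145\right) = \left(16 + \frac{2 \left(-3 - 1\right)}{-4 - 1}\right) \left(-145\right) = \left(16 + 2 \frac{1}{-5} \left(-4\right)\right) \left(-145\right) = \left(16 + 2 \left(- \frac{1}{5}\right) \left(-4\right)\right) \left(-145\right) = \left(16 + \frac{8}{5}\right) \left(-145\right) = \frac{88}{5} \left(-145\right) = -2552$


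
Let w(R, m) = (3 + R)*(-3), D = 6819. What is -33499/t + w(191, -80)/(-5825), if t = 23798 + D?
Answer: -177312581/178344025 ≈ -0.99422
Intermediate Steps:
w(R, m) = -9 - 3*R
t = 30617 (t = 23798 + 6819 = 30617)
-33499/t + w(191, -80)/(-5825) = -33499/30617 + (-9 - 3*191)/(-5825) = -33499*1/30617 + (-9 - 573)*(-1/5825) = -33499/30617 - 582*(-1/5825) = -33499/30617 + 582/5825 = -177312581/178344025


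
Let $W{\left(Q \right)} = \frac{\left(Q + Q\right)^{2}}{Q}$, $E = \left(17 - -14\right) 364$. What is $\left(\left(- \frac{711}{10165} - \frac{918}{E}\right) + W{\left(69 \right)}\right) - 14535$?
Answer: $- \frac{817775588067}{57350930} \approx -14259.0$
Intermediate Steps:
$E = 11284$ ($E = \left(17 + 14\right) 364 = 31 \cdot 364 = 11284$)
$W{\left(Q \right)} = 4 Q$ ($W{\left(Q \right)} = \frac{\left(2 Q\right)^{2}}{Q} = \frac{4 Q^{2}}{Q} = 4 Q$)
$\left(\left(- \frac{711}{10165} - \frac{918}{E}\right) + W{\left(69 \right)}\right) - 14535 = \left(\left(- \frac{711}{10165} - \frac{918}{11284}\right) + 4 \cdot 69\right) - 14535 = \left(\left(\left(-711\right) \frac{1}{10165} - \frac{459}{5642}\right) + 276\right) - 14535 = \left(\left(- \frac{711}{10165} - \frac{459}{5642}\right) + 276\right) - 14535 = \left(- \frac{8677197}{57350930} + 276\right) - 14535 = \frac{15820179483}{57350930} - 14535 = - \frac{817775588067}{57350930}$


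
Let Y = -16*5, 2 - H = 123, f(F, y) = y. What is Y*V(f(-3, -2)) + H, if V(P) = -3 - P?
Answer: -41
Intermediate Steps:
H = -121 (H = 2 - 1*123 = 2 - 123 = -121)
Y = -80
Y*V(f(-3, -2)) + H = -80*(-3 - 1*(-2)) - 121 = -80*(-3 + 2) - 121 = -80*(-1) - 121 = 80 - 121 = -41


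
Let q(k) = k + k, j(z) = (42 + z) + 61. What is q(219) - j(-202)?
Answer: 537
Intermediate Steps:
j(z) = 103 + z
q(k) = 2*k
q(219) - j(-202) = 2*219 - (103 - 202) = 438 - 1*(-99) = 438 + 99 = 537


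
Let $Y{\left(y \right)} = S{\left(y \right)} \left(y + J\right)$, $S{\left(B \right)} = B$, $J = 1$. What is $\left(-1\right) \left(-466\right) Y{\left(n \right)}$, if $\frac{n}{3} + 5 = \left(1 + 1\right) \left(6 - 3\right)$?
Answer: $5592$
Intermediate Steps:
$n = 3$ ($n = -15 + 3 \left(1 + 1\right) \left(6 - 3\right) = -15 + 3 \cdot 2 \cdot 3 = -15 + 3 \cdot 6 = -15 + 18 = 3$)
$Y{\left(y \right)} = y \left(1 + y\right)$ ($Y{\left(y \right)} = y \left(y + 1\right) = y \left(1 + y\right)$)
$\left(-1\right) \left(-466\right) Y{\left(n \right)} = \left(-1\right) \left(-466\right) 3 \left(1 + 3\right) = 466 \cdot 3 \cdot 4 = 466 \cdot 12 = 5592$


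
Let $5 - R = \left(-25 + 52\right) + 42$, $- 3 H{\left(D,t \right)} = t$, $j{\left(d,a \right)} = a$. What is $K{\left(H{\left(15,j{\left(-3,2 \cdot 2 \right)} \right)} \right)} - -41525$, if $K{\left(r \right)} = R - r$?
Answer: $\frac{124387}{3} \approx 41462.0$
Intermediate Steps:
$H{\left(D,t \right)} = - \frac{t}{3}$
$R = -64$ ($R = 5 - \left(\left(-25 + 52\right) + 42\right) = 5 - \left(27 + 42\right) = 5 - 69 = -64$)
$K{\left(r \right)} = -64 - r$
$K{\left(H{\left(15,j{\left(-3,2 \cdot 2 \right)} \right)} \right)} - -41525 = \left(-64 - - \frac{2 \cdot 2}{3}\right) - -41525 = \left(-64 - \left(- \frac{1}{3}\right) 4\right) + 41525 = \left(-64 - - \frac{4}{3}\right) + 41525 = \left(-64 + \frac{4}{3}\right) + 41525 = - \frac{188}{3} + 41525 = \frac{124387}{3}$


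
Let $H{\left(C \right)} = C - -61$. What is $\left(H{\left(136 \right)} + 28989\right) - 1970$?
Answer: $27216$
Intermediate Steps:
$H{\left(C \right)} = 61 + C$ ($H{\left(C \right)} = C + 61 = 61 + C$)
$\left(H{\left(136 \right)} + 28989\right) - 1970 = \left(\left(61 + 136\right) + 28989\right) - 1970 = \left(197 + 28989\right) - 1970 = 29186 - 1970 = 27216$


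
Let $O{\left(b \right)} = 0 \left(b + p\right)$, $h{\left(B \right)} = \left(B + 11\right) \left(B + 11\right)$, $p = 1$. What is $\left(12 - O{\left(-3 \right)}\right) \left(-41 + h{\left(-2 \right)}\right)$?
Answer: $480$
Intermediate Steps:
$h{\left(B \right)} = \left(11 + B\right)^{2}$ ($h{\left(B \right)} = \left(11 + B\right) \left(11 + B\right) = \left(11 + B\right)^{2}$)
$O{\left(b \right)} = 0$ ($O{\left(b \right)} = 0 \left(b + 1\right) = 0 \left(1 + b\right) = 0$)
$\left(12 - O{\left(-3 \right)}\right) \left(-41 + h{\left(-2 \right)}\right) = \left(12 - 0\right) \left(-41 + \left(11 - 2\right)^{2}\right) = \left(12 + 0\right) \left(-41 + 9^{2}\right) = 12 \left(-41 + 81\right) = 12 \cdot 40 = 480$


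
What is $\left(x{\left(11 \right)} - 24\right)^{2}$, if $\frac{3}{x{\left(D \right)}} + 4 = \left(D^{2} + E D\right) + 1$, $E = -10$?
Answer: $\frac{35721}{64} \approx 558.14$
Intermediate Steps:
$x{\left(D \right)} = \frac{3}{-3 + D^{2} - 10 D}$ ($x{\left(D \right)} = \frac{3}{-4 + \left(\left(D^{2} - 10 D\right) + 1\right)} = \frac{3}{-4 + \left(1 + D^{2} - 10 D\right)} = \frac{3}{-3 + D^{2} - 10 D}$)
$\left(x{\left(11 \right)} - 24\right)^{2} = \left(\frac{3}{-3 + 11^{2} - 110} - 24\right)^{2} = \left(\frac{3}{-3 + 121 - 110} - 24\right)^{2} = \left(\frac{3}{8} - 24\right)^{2} = \left(- \frac{189}{8}\right)^{2} = \frac{35721}{64}$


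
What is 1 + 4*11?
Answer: 45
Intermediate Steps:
1 + 4*11 = 1 + 44 = 45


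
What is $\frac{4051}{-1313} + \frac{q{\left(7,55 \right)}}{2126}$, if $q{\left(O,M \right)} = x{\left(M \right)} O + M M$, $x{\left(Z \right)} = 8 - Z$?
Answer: $- \frac{2536289}{1395719} \approx -1.8172$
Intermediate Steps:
$q{\left(O,M \right)} = M^{2} + O \left(8 - M\right)$ ($q{\left(O,M \right)} = \left(8 - M\right) O + M M = O \left(8 - M\right) + M^{2} = M^{2} + O \left(8 - M\right)$)
$\frac{4051}{-1313} + \frac{q{\left(7,55 \right)}}{2126} = \frac{4051}{-1313} + \frac{55^{2} - 7 \left(-8 + 55\right)}{2126} = 4051 \left(- \frac{1}{1313}\right) + \left(3025 - 7 \cdot 47\right) \frac{1}{2126} = - \frac{4051}{1313} + \left(3025 - 329\right) \frac{1}{2126} = - \frac{4051}{1313} + 2696 \cdot \frac{1}{2126} = - \frac{4051}{1313} + \frac{1348}{1063} = - \frac{2536289}{1395719}$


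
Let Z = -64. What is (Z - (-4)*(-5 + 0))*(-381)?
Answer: 32004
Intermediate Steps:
(Z - (-4)*(-5 + 0))*(-381) = (-64 - (-4)*(-5 + 0))*(-381) = (-64 - (-4)*(-5))*(-381) = (-64 - 1*20)*(-381) = (-64 - 20)*(-381) = -84*(-381) = 32004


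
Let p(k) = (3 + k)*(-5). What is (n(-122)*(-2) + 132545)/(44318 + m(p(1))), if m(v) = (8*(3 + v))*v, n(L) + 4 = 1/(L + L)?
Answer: 16171467/5738636 ≈ 2.8180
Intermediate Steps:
n(L) = -4 + 1/(2*L) (n(L) = -4 + 1/(L + L) = -4 + 1/(2*L))
p(k) = -15 - 5*k
m(v) = v*(24 + 8*v) (m(v) = (24 + 8*v)*v = v*(24 + 8*v))
(n(-122)*(-2) + 132545)/(44318 + m(p(1))) = ((-4 + (½)/(-122))*(-2) + 132545)/(44318 + 8*(-15 - 5*1)*(3 + (-15 - 5*1))) = ((-4 + (½)*(-1/122))*(-2) + 132545)/(44318 + 8*(-15 - 5)*(3 + (-15 - 5))) = ((-4 - 1/244)*(-2) + 132545)/(44318 + 8*(-20)*(3 - 20)) = (-977/244*(-2) + 132545)/(44318 + 8*(-20)*(-17)) = (977/122 + 132545)/(44318 + 2720) = (16171467/122)/47038 = (16171467/122)*(1/47038) = 16171467/5738636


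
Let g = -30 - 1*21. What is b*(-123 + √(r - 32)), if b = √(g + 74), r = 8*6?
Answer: -119*√23 ≈ -570.70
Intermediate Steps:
g = -51 (g = -30 - 21 = -51)
r = 48
b = √23 (b = √(-51 + 74) = √23 ≈ 4.7958)
b*(-123 + √(r - 32)) = √23*(-123 + √(48 - 32)) = √23*(-123 + √16) = √23*(-123 + 4) = √23*(-119) = -119*√23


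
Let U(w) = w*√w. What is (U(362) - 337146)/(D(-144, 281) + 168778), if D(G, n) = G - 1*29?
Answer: -337146/168605 + 362*√362/168605 ≈ -1.9588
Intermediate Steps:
U(w) = w^(3/2)
D(G, n) = -29 + G (D(G, n) = G - 29 = -29 + G)
(U(362) - 337146)/(D(-144, 281) + 168778) = (362^(3/2) - 337146)/((-29 - 144) + 168778) = (362*√362 - 337146)/(-173 + 168778) = (-337146 + 362*√362)/168605 = (-337146 + 362*√362)*(1/168605) = -337146/168605 + 362*√362/168605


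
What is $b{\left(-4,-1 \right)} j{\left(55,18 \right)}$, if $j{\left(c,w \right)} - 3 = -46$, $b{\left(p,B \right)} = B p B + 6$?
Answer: $-86$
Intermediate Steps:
$b{\left(p,B \right)} = 6 + p B^{2}$ ($b{\left(p,B \right)} = p B^{2} + 6 = 6 + p B^{2}$)
$j{\left(c,w \right)} = -43$ ($j{\left(c,w \right)} = 3 - 46 = -43$)
$b{\left(-4,-1 \right)} j{\left(55,18 \right)} = \left(6 - 4 \left(-1\right)^{2}\right) \left(-43\right) = \left(6 - 4\right) \left(-43\right) = 2 \left(-43\right) = -86$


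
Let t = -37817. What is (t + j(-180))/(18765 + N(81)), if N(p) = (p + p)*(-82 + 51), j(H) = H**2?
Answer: -5417/13743 ≈ -0.39416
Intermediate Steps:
N(p) = -62*p (N(p) = (2*p)*(-31) = -62*p)
(t + j(-180))/(18765 + N(81)) = (-37817 + (-180)**2)/(18765 - 62*81) = (-37817 + 32400)/(18765 - 5022) = -5417/13743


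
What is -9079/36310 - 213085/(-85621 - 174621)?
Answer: 1343594808/2362346755 ≈ 0.56875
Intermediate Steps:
-9079/36310 - 213085/(-85621 - 174621) = -9079*1/36310 - 213085/(-260242) = -9079/36310 - 213085*(-1/260242) = -9079/36310 + 213085/260242 = 1343594808/2362346755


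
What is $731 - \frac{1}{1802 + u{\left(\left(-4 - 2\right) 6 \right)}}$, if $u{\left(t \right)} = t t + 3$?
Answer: $\frac{2266830}{3101} \approx 731.0$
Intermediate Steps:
$u{\left(t \right)} = 3 + t^{2}$ ($u{\left(t \right)} = t^{2} + 3 = 3 + t^{2}$)
$731 - \frac{1}{1802 + u{\left(\left(-4 - 2\right) 6 \right)}} = 731 - \frac{1}{1802 + \left(3 + \left(\left(-4 - 2\right) 6\right)^{2}\right)} = 731 - \frac{1}{1802 + \left(3 + \left(\left(-6\right) 6\right)^{2}\right)} = 731 - \frac{1}{1802 + \left(3 + \left(-36\right)^{2}\right)} = 731 - \frac{1}{1802 + \left(3 + 1296\right)} = 731 - \frac{1}{1802 + 1299} = 731 - \frac{1}{3101} = \frac{2266830}{3101}$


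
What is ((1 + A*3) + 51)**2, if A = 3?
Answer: 3721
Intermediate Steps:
((1 + A*3) + 51)**2 = ((1 + 3*3) + 51)**2 = ((1 + 9) + 51)**2 = (10 + 51)**2 = 61**2 = 3721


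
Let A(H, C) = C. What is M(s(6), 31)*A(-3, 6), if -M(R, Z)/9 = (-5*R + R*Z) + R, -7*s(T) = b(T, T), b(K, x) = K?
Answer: 8748/7 ≈ 1249.7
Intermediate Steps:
s(T) = -T/7
M(R, Z) = 36*R - 9*R*Z (M(R, Z) = -9*((-5*R + R*Z) + R) = -9*(-4*R + R*Z) = 36*R - 9*R*Z)
M(s(6), 31)*A(-3, 6) = (9*(-⅐*6)*(4 - 1*31))*6 = (9*(-6/7)*(4 - 31))*6 = (9*(-6/7)*(-27))*6 = (1458/7)*6 = 8748/7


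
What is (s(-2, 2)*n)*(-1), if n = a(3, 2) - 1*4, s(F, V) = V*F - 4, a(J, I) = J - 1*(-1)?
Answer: 0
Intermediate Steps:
a(J, I) = 1 + J (a(J, I) = J + 1 = 1 + J)
s(F, V) = -4 + F*V (s(F, V) = F*V - 4 = -4 + F*V)
n = 0 (n = (1 + 3) - 1*4 = 4 - 4 = 0)
(s(-2, 2)*n)*(-1) = ((-4 - 2*2)*0)*(-1) = ((-4 - 4)*0)*(-1) = -8*0*(-1) = 0*(-1) = 0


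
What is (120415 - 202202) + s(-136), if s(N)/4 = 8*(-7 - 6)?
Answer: -82203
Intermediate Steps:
s(N) = -416 (s(N) = 4*(8*(-7 - 6)) = 4*(8*(-13)) = 4*(-104) = -416)
(120415 - 202202) + s(-136) = (120415 - 202202) - 416 = -81787 - 416 = -82203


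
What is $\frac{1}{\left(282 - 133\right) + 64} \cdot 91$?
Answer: $\frac{91}{213} \approx 0.42723$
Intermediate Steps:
$\frac{1}{\left(282 - 133\right) + 64} \cdot 91 = \frac{1}{149 + 64} \cdot 91 = \frac{1}{213} \cdot 91 = \frac{91}{213}$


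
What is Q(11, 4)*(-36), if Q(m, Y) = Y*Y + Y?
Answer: -720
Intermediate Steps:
Q(m, Y) = Y + Y² (Q(m, Y) = Y² + Y = Y + Y²)
Q(11, 4)*(-36) = (4*(1 + 4))*(-36) = (4*5)*(-36) = 20*(-36) = -720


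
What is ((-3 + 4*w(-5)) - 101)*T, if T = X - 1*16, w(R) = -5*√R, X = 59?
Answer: -4472 - 860*I*√5 ≈ -4472.0 - 1923.0*I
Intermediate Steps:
T = 43 (T = 59 - 1*16 = 59 - 16 = 43)
((-3 + 4*w(-5)) - 101)*T = ((-3 + 4*(-5*I*√5)) - 101)*43 = ((-3 - 20*I*√5) - 101)*43 = (-104 - 20*I*√5)*43 = -4472 - 860*I*√5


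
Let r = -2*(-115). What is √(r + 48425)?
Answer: √48655 ≈ 220.58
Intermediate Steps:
r = 230
√(r + 48425) = √(230 + 48425) = √48655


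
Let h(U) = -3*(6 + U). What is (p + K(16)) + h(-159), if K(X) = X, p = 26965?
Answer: 27440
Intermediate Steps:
h(U) = -18 - 3*U
(p + K(16)) + h(-159) = (26965 + 16) + (-18 - 3*(-159)) = 26981 + (-18 + 477) = 26981 + 459 = 27440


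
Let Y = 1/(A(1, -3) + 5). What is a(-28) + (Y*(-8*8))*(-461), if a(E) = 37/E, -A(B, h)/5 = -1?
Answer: 412871/140 ≈ 2949.1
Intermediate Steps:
A(B, h) = 5 (A(B, h) = -5*(-1) = 5)
Y = 1/10 (Y = 1/(5 + 5) = 1/10 ≈ 0.10000)
a(-28) + (Y*(-8*8))*(-461) = 37/(-28) + ((-8*8)/10)*(-461) = 37*(-1/28) + ((1/10)*(-64))*(-461) = -37/28 - 32/5*(-461) = -37/28 + 14752/5 = 412871/140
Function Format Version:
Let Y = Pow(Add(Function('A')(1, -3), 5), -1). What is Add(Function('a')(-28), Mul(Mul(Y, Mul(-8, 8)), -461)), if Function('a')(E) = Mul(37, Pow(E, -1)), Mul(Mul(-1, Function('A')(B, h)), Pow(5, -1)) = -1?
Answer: Rational(412871, 140) ≈ 2949.1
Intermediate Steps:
Function('A')(B, h) = 5 (Function('A')(B, h) = Mul(-5, -1) = 5)
Y = Rational(1, 10) (Y = Pow(Add(5, 5), -1) = Pow(10, -1) = Rational(1, 10) ≈ 0.10000)
Add(Function('a')(-28), Mul(Mul(Y, Mul(-8, 8)), -461)) = Add(Mul(37, Pow(-28, -1)), Mul(Mul(Rational(1, 10), Mul(-8, 8)), -461)) = Add(Mul(37, Rational(-1, 28)), Mul(Mul(Rational(1, 10), -64), -461)) = Add(Rational(-37, 28), Mul(Rational(-32, 5), -461)) = Add(Rational(-37, 28), Rational(14752, 5)) = Rational(412871, 140)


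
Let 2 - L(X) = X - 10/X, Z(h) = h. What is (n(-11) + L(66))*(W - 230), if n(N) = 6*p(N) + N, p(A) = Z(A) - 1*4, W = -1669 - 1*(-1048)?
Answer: 4629440/33 ≈ 1.4029e+5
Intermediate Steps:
W = -621 (W = -1669 + 1048 = -621)
p(A) = -4 + A (p(A) = A - 1*4 = A - 4 = -4 + A)
n(N) = -24 + 7*N (n(N) = 6*(-4 + N) + N = (-24 + 6*N) + N = -24 + 7*N)
L(X) = 2 - X + 10/X (L(X) = 2 - (X - 10/X) = 2 + (-X + 10/X) = 2 - X + 10/X)
(n(-11) + L(66))*(W - 230) = ((-24 + 7*(-11)) + (2 - 1*66 + 10/66))*(-621 - 230) = ((-24 - 77) + (2 - 66 + 10*(1/66)))*(-851) = (-101 + (2 - 66 + 5/33))*(-851) = (-101 - 2107/33)*(-851) = -5440/33*(-851) = 4629440/33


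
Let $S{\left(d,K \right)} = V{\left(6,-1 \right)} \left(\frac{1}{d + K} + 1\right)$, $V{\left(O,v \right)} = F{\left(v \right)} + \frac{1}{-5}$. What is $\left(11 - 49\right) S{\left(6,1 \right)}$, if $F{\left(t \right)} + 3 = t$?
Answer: $\frac{912}{5} \approx 182.4$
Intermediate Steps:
$F{\left(t \right)} = -3 + t$
$V{\left(O,v \right)} = - \frac{16}{5} + v$ ($V{\left(O,v \right)} = \left(-3 + v\right) + \frac{1}{-5} = \left(-3 + v\right) - \frac{1}{5} = - \frac{16}{5} + v$)
$S{\left(d,K \right)} = - \frac{21}{5} - \frac{21}{5 \left(K + d\right)}$ ($S{\left(d,K \right)} = \left(- \frac{16}{5} - 1\right) \left(\frac{1}{d + K} + 1\right) = - \frac{21 \left(\frac{1}{K + d} + 1\right)}{5} = - \frac{21 \left(1 + \frac{1}{K + d}\right)}{5} = - \frac{21}{5} - \frac{21}{5 \left(K + d\right)}$)
$\left(11 - 49\right) S{\left(6,1 \right)} = \left(11 - 49\right) \frac{21 \left(-1 - 1 - 6\right)}{5 \left(1 + 6\right)} = - 38 \frac{21 \left(-1 - 1 - 6\right)}{5 \cdot 7} = - 38 \cdot \frac{21}{5} \cdot \frac{1}{7} \left(-8\right) = \left(-38\right) \left(- \frac{24}{5}\right) = \frac{912}{5}$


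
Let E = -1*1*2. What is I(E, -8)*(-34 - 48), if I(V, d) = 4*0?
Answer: 0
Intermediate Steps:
E = -2 (E = -1*2 = -2)
I(V, d) = 0
I(E, -8)*(-34 - 48) = 0*(-34 - 48) = 0*(-82) = 0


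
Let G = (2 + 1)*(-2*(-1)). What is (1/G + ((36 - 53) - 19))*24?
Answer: -860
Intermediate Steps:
G = 6 (G = 3*2 = 6)
(1/G + ((36 - 53) - 19))*24 = (1/6 + ((36 - 53) - 19))*24 = (1/6 + (-17 - 19))*24 = (1/6 - 36)*24 = -215/6*24 = -860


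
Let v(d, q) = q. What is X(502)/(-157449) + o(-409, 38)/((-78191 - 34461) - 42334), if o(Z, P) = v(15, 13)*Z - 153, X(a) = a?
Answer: 130573843/4067065119 ≈ 0.032105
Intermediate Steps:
o(Z, P) = -153 + 13*Z (o(Z, P) = 13*Z - 153 = -153 + 13*Z)
X(502)/(-157449) + o(-409, 38)/((-78191 - 34461) - 42334) = 502/(-157449) + (-153 + 13*(-409))/((-78191 - 34461) - 42334) = 502*(-1/157449) + (-153 - 5317)/(-112652 - 42334) = -502/157449 - 5470/(-154986) = -502/157449 - 5470*(-1/154986) = -502/157449 + 2735/77493 = 130573843/4067065119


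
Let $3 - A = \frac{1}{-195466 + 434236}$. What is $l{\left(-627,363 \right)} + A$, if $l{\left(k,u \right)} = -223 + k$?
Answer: $- \frac{202238191}{238770} \approx -847.0$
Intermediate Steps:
$A = \frac{716309}{238770}$ ($A = 3 - \frac{1}{-195466 + 434236} = 3 - \frac{1}{238770} = \frac{716309}{238770} \approx 3.0$)
$l{\left(-627,363 \right)} + A = \left(-223 - 627\right) + \frac{716309}{238770} = -850 + \frac{716309}{238770} = - \frac{202238191}{238770}$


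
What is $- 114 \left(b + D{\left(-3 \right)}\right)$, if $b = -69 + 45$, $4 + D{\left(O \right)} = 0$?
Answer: $3192$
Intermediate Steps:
$D{\left(O \right)} = -4$ ($D{\left(O \right)} = -4 + 0 = -4$)
$b = -24$
$- 114 \left(b + D{\left(-3 \right)}\right) = - 114 \left(-24 - 4\right) = \left(-114\right) \left(-28\right) = 3192$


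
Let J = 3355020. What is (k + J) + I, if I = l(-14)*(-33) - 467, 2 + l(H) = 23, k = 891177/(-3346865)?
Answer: 11224915757723/3346865 ≈ 3.3539e+6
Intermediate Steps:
k = -891177/3346865 (k = 891177*(-1/3346865) = -891177/3346865 ≈ -0.26627)
l(H) = 21 (l(H) = -2 + 23 = 21)
I = -1160 (I = 21*(-33) - 467 = -693 - 467 = -1160)
(k + J) + I = (-891177/3346865 + 3355020) - 1160 = 11228798121123/3346865 - 1160 = 11224915757723/3346865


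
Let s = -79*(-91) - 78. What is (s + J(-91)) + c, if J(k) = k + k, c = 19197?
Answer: 26126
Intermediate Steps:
J(k) = 2*k
s = 7111 (s = 7189 - 78 = 7111)
(s + J(-91)) + c = (7111 + 2*(-91)) + 19197 = (7111 - 182) + 19197 = 6929 + 19197 = 26126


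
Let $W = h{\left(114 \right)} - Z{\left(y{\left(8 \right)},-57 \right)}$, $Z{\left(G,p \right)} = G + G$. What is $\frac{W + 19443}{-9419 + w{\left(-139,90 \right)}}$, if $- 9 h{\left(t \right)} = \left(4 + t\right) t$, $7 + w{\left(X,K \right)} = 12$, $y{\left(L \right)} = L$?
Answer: $- \frac{53797}{28242} \approx -1.9049$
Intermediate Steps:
$w{\left(X,K \right)} = 5$ ($w{\left(X,K \right)} = -7 + 12 = 5$)
$h{\left(t \right)} = - \frac{t \left(4 + t\right)}{9}$ ($h{\left(t \right)} = - \frac{\left(4 + t\right) t}{9} = - \frac{t \left(4 + t\right)}{9}$)
$Z{\left(G,p \right)} = 2 G$
$W = - \frac{4532}{3}$ ($W = \left(- \frac{1}{9}\right) 114 \left(4 + 114\right) - 2 \cdot 8 = \left(- \frac{1}{9}\right) 114 \cdot 118 - 16 = - \frac{4484}{3} - 16 = - \frac{4532}{3} \approx -1510.7$)
$\frac{W + 19443}{-9419 + w{\left(-139,90 \right)}} = \frac{- \frac{4532}{3} + 19443}{-9419 + 5} = \frac{53797}{3 \left(-9414\right)} = \frac{53797}{3} \left(- \frac{1}{9414}\right) = - \frac{53797}{28242}$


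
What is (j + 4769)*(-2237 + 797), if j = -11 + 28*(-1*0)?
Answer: -6851520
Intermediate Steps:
j = -11 (j = -11 + 28*0 = -11 + 0 = -11)
(j + 4769)*(-2237 + 797) = (-11 + 4769)*(-2237 + 797) = 4758*(-1440) = -6851520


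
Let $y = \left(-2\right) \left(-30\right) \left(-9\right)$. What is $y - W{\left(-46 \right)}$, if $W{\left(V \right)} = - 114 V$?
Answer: $-5784$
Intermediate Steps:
$y = -540$ ($y = 60 \left(-9\right) = -540$)
$y - W{\left(-46 \right)} = -540 - \left(-114\right) \left(-46\right) = -540 - 5244 = -5784$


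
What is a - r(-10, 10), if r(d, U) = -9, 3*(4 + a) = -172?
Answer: -157/3 ≈ -52.333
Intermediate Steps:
a = -184/3 (a = -4 + (⅓)*(-172) = -4 - 172/3 = -184/3 ≈ -61.333)
a - r(-10, 10) = -184/3 - 1*(-9) = -184/3 + 9 = -157/3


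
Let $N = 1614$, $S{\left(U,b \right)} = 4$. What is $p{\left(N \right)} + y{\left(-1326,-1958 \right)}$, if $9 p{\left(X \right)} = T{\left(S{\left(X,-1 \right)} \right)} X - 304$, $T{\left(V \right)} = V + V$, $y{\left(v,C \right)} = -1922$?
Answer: $- \frac{4690}{9} \approx -521.11$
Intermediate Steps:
$T{\left(V \right)} = 2 V$
$p{\left(X \right)} = - \frac{304}{9} + \frac{8 X}{9}$ ($p{\left(X \right)} = \frac{2 \cdot 4 X - 304}{9} = \frac{8 X - 304}{9} = \frac{-304 + 8 X}{9} = - \frac{304}{9} + \frac{8 X}{9}$)
$p{\left(N \right)} + y{\left(-1326,-1958 \right)} = \left(- \frac{304}{9} + \frac{8}{9} \cdot 1614\right) - 1922 = \left(- \frac{304}{9} + \frac{4304}{3}\right) - 1922 = \frac{12608}{9} - 1922 = - \frac{4690}{9}$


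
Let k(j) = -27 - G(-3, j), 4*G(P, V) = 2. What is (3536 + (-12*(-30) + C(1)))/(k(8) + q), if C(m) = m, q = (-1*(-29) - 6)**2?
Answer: 7794/1003 ≈ 7.7707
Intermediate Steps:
G(P, V) = 1/2 (G(P, V) = (1/4)*2 = 1/2)
q = 529 (q = (29 - 6)**2 = 23**2 = 529)
k(j) = -55/2 (k(j) = -27 - 1*1/2 = -27 - 1/2 = -55/2)
(3536 + (-12*(-30) + C(1)))/(k(8) + q) = (3536 + (-12*(-30) + 1))/(-55/2 + 529) = (3536 + (360 + 1))/(1003/2) = (3536 + 361)*(2/1003) = 3897*(2/1003) = 7794/1003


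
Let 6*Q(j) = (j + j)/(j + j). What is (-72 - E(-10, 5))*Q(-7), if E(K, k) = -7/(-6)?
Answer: -439/36 ≈ -12.194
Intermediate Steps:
E(K, k) = 7/6 (E(K, k) = -7*(-⅙) = 7/6)
Q(j) = ⅙ (Q(j) = ((j + j)/(j + j))/6 = ((2*j)/((2*j)))/6 = ((2*j)*(1/(2*j)))/6 = (⅙)*1 = ⅙)
(-72 - E(-10, 5))*Q(-7) = (-72 - 1*7/6)*(⅙) = (-72 - 7/6)*(⅙) = -439/6*⅙ = -439/36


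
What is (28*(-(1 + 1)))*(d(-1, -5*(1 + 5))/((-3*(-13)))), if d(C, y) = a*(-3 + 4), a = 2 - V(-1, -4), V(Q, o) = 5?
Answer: 56/13 ≈ 4.3077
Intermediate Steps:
a = -3 (a = 2 - 1*5 = 2 - 5 = -3)
d(C, y) = -3 (d(C, y) = -3*(-3 + 4) = -3*1 = -3)
(28*(-(1 + 1)))*(d(-1, -5*(1 + 5))/((-3*(-13)))) = (28*(-(1 + 1)))*(-3/((-3*(-13)))) = (28*(-1*2))*(-3/39) = (28*(-2))*(-3*1/39) = -56*(-1/13) = 56/13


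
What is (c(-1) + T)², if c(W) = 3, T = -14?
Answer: 121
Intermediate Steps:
(c(-1) + T)² = (3 - 14)² = (-11)² = 121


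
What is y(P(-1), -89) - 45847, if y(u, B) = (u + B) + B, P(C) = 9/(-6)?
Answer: -92053/2 ≈ -46027.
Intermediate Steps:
P(C) = -3/2 (P(C) = 9*(-1/6) = -3/2)
y(u, B) = u + 2*B (y(u, B) = (B + u) + B = u + 2*B)
y(P(-1), -89) - 45847 = (-3/2 + 2*(-89)) - 45847 = (-3/2 - 178) - 45847 = -359/2 - 45847 = -92053/2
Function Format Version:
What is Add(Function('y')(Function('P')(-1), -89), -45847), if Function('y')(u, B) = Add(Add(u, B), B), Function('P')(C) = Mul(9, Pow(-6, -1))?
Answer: Rational(-92053, 2) ≈ -46027.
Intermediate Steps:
Function('P')(C) = Rational(-3, 2) (Function('P')(C) = Mul(9, Rational(-1, 6)) = Rational(-3, 2))
Function('y')(u, B) = Add(u, Mul(2, B)) (Function('y')(u, B) = Add(Add(B, u), B) = Add(u, Mul(2, B)))
Add(Function('y')(Function('P')(-1), -89), -45847) = Add(Add(Rational(-3, 2), Mul(2, -89)), -45847) = Add(Add(Rational(-3, 2), -178), -45847) = Add(Rational(-359, 2), -45847) = Rational(-92053, 2)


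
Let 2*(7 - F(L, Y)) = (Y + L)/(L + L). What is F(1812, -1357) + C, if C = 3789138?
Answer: 27463722505/7248 ≈ 3.7891e+6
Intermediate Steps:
F(L, Y) = 7 - (L + Y)/(4*L) (F(L, Y) = 7 - (Y + L)/(2*(L + L)) = 7 - (L + Y)/(2*(2*L)) = 7 - (L + Y)*1/(2*L)/2 = 7 - (L + Y)/(4*L))
F(1812, -1357) + C = (¼)*(-1*(-1357) + 27*1812)/1812 + 3789138 = (¼)*(1/1812)*(1357 + 48924) + 3789138 = (¼)*(1/1812)*50281 + 3789138 = 50281/7248 + 3789138 = 27463722505/7248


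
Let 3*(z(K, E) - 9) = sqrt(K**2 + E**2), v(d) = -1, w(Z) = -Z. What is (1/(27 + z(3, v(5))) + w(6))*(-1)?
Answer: 34800/5827 + 3*sqrt(10)/11654 ≈ 5.9730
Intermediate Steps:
z(K, E) = 9 + sqrt(E**2 + K**2)/3 (z(K, E) = 9 + sqrt(K**2 + E**2)/3 = 9 + sqrt(E**2 + K**2)/3)
(1/(27 + z(3, v(5))) + w(6))*(-1) = (1/(27 + (9 + sqrt((-1)**2 + 3**2)/3)) - 1*6)*(-1) = (1/(27 + (9 + sqrt(1 + 9)/3)) - 6)*(-1) = (1/(27 + (9 + sqrt(10)/3)) - 6)*(-1) = (1/(36 + sqrt(10)/3) - 6)*(-1) = (-6 + 1/(36 + sqrt(10)/3))*(-1) = 6 - 1/(36 + sqrt(10)/3)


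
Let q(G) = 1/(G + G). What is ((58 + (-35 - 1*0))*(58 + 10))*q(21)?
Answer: 782/21 ≈ 37.238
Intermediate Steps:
q(G) = 1/(2*G)
((58 + (-35 - 1*0))*(58 + 10))*q(21) = ((58 + (-35 - 1*0))*(58 + 10))*((1/2)/21) = ((58 + (-35 + 0))*68)*((1/2)*(1/21)) = ((58 - 35)*68)*(1/42) = (23*68)*(1/42) = 1564*(1/42) = 782/21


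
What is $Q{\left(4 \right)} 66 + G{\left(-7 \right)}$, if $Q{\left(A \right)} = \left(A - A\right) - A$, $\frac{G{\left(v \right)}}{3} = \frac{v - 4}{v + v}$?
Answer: $- \frac{3663}{14} \approx -261.64$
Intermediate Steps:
$G{\left(v \right)} = \frac{3 \left(-4 + v\right)}{2 v}$ ($G{\left(v \right)} = 3 \frac{v - 4}{v + v} = 3 \frac{-4 + v}{2 v} = \frac{3 \left(-4 + v\right)}{2 v}$)
$Q{\left(A \right)} = - A$ ($Q{\left(A \right)} = 0 - A = - A$)
$Q{\left(4 \right)} 66 + G{\left(-7 \right)} = \left(-1\right) 4 \cdot 66 + \left(\frac{3}{2} - \frac{6}{-7}\right) = \left(-4\right) 66 + \left(\frac{3}{2} - - \frac{6}{7}\right) = -264 + \left(\frac{3}{2} + \frac{6}{7}\right) = -264 + \frac{33}{14} = - \frac{3663}{14}$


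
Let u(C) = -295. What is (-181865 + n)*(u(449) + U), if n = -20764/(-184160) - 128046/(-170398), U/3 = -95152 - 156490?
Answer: 538754527939549637091/3922561960 ≈ 1.3735e+11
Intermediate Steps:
U = -754926 (U = 3*(-95152 - 156490) = 3*(-251642) = -754926)
n = 3389886929/3922561960 (n = -20764*(-1/184160) - 128046*(-1/170398) = 5191/46040 + 64023/85199 = 3389886929/3922561960 ≈ 0.86420)
(-181865 + n)*(u(449) + U) = (-181865 + 3389886929/3922561960)*(-295 - 754926) = -713373340968471/3922561960*(-755221) = 538754527939549637091/3922561960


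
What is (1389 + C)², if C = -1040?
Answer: 121801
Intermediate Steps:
(1389 + C)² = (1389 - 1040)² = 349² = 121801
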